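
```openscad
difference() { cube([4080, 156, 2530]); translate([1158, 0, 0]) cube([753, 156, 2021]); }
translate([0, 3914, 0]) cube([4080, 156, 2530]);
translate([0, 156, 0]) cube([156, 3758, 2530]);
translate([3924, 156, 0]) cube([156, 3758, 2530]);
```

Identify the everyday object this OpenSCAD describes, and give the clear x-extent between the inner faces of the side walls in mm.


A single room. The interior width is 3768 mm.

Four walls enclosing a rectangle with a door in the front wall — a room. Outside width 4080 minus two 156 mm walls gives 3768 mm.


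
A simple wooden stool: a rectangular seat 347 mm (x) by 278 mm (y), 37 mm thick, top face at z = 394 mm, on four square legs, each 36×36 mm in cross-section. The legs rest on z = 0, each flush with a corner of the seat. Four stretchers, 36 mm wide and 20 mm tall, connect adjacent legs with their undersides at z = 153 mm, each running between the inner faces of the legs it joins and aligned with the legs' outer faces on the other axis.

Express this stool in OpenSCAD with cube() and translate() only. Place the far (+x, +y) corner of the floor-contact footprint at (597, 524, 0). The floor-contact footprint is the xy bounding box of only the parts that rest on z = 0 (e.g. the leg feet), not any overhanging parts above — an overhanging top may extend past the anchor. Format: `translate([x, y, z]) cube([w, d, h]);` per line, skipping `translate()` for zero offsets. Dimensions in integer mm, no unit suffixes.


// leg_h = 394 - 37 = 357
// stretcher span = 347 - 2*36 = 275
translate([250, 246, 357]) cube([347, 278, 37]);
translate([250, 246, 0]) cube([36, 36, 357]);
translate([561, 246, 0]) cube([36, 36, 357]);
translate([250, 488, 0]) cube([36, 36, 357]);
translate([561, 488, 0]) cube([36, 36, 357]);
translate([286, 246, 153]) cube([275, 36, 20]);
translate([286, 488, 153]) cube([275, 36, 20]);
translate([250, 282, 153]) cube([36, 206, 20]);
translate([561, 282, 153]) cube([36, 206, 20]);


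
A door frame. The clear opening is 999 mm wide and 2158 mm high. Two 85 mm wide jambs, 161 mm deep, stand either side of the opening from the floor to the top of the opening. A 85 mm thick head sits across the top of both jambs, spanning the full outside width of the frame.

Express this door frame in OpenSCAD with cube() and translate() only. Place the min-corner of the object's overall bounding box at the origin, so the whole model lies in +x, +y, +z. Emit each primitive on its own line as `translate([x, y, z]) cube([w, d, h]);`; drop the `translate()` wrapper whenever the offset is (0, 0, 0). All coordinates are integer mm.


cube([85, 161, 2158]);
translate([1084, 0, 0]) cube([85, 161, 2158]);
translate([0, 0, 2158]) cube([1169, 161, 85]);


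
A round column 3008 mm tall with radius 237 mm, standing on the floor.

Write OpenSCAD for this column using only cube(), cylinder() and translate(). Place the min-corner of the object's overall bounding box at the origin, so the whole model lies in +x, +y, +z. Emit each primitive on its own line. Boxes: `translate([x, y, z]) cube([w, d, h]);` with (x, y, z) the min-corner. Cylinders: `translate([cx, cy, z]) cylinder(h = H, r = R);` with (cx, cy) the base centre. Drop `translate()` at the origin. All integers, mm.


translate([237, 237, 0]) cylinder(h = 3008, r = 237);


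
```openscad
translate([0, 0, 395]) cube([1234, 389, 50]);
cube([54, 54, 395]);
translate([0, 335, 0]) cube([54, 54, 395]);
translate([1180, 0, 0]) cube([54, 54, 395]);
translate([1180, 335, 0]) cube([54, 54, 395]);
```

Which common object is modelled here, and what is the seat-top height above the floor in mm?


A bench. The seat-top height is 445 mm.

A long slab on four corner posts — a bench. The slab sits at z = 395 with thickness 50, so the top is 395 + 50 = 445 mm.


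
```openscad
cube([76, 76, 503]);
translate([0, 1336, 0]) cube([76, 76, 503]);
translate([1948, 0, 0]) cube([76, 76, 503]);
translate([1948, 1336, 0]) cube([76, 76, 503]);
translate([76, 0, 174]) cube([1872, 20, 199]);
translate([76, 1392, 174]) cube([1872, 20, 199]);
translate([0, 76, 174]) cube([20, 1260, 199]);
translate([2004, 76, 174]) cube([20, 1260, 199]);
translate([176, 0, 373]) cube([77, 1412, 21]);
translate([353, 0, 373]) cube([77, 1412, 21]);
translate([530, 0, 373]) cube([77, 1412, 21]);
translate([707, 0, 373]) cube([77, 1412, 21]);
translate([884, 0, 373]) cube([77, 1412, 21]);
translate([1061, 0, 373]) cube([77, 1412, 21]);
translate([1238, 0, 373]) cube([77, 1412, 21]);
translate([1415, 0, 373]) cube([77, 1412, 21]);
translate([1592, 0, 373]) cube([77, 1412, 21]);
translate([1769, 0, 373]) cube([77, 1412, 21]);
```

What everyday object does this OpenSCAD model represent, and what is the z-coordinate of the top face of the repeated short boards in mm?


A bed frame. The slat-top height is 394 mm.

Four posts, four rails, and a row of slats — a bed frame. Slats sit on the rails at z = 174 + 199 = 373; with slat thickness 21, the top is 394 mm.


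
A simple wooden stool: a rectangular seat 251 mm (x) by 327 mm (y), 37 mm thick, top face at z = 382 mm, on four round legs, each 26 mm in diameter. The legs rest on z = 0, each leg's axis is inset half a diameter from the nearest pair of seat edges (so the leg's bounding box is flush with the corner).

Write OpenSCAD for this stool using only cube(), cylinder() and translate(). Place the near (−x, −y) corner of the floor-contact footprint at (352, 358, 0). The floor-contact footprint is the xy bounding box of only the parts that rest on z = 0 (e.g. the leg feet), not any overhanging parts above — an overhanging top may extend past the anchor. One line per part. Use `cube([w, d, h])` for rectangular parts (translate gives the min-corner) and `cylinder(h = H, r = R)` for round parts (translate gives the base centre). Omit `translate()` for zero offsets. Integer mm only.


translate([352, 358, 345]) cube([251, 327, 37]);
translate([365, 371, 0]) cylinder(h = 345, r = 13);
translate([590, 371, 0]) cylinder(h = 345, r = 13);
translate([365, 672, 0]) cylinder(h = 345, r = 13);
translate([590, 672, 0]) cylinder(h = 345, r = 13);


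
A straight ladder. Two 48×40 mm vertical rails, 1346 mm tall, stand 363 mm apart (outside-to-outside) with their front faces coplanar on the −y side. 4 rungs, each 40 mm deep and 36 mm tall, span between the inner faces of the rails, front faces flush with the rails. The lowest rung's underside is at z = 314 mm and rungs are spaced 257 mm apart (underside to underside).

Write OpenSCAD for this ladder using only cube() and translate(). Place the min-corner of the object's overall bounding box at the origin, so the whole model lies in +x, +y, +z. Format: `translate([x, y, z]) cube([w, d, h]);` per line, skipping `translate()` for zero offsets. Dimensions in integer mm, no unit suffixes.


// rung span = 363 - 2*48 = 267
// rung[k] z = 314 + k*257
cube([48, 40, 1346]);
translate([315, 0, 0]) cube([48, 40, 1346]);
translate([48, 0, 314]) cube([267, 40, 36]);
translate([48, 0, 571]) cube([267, 40, 36]);
translate([48, 0, 828]) cube([267, 40, 36]);
translate([48, 0, 1085]) cube([267, 40, 36]);


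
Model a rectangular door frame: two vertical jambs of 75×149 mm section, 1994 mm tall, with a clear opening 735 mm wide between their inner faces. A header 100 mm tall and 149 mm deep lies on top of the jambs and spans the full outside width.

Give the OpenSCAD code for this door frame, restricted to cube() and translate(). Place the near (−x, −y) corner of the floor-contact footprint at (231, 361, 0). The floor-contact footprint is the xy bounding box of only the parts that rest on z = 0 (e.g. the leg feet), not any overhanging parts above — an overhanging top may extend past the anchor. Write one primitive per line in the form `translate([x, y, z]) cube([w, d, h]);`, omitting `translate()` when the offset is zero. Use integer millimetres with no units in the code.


translate([231, 361, 0]) cube([75, 149, 1994]);
translate([1041, 361, 0]) cube([75, 149, 1994]);
translate([231, 361, 1994]) cube([885, 149, 100]);


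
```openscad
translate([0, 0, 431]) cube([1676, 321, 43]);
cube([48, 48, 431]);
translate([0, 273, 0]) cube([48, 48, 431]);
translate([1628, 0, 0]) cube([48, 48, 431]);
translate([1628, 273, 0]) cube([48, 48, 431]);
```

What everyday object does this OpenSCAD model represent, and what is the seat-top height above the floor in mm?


A bench. The seat-top height is 474 mm.

A long slab on four corner posts — a bench. The slab sits at z = 431 with thickness 43, so the top is 431 + 43 = 474 mm.


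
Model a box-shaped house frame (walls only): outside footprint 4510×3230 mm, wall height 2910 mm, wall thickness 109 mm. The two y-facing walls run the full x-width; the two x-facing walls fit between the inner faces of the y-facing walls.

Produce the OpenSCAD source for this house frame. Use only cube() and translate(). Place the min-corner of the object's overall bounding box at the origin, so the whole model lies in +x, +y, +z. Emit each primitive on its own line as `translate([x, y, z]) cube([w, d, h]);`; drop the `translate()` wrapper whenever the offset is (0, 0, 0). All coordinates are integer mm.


cube([4510, 109, 2910]);
translate([0, 3121, 0]) cube([4510, 109, 2910]);
translate([0, 109, 0]) cube([109, 3012, 2910]);
translate([4401, 109, 0]) cube([109, 3012, 2910]);


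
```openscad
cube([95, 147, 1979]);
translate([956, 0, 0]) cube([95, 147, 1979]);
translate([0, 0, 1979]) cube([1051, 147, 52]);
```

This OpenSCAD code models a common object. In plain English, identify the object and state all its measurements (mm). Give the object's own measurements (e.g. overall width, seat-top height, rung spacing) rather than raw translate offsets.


A door frame. The clear opening is 861 mm wide and 1979 mm high. Two 95 mm wide jambs, 147 mm deep, stand either side of the opening from the floor to the top of the opening. A 52 mm thick head sits across the top of both jambs, spanning the full outside width of the frame.


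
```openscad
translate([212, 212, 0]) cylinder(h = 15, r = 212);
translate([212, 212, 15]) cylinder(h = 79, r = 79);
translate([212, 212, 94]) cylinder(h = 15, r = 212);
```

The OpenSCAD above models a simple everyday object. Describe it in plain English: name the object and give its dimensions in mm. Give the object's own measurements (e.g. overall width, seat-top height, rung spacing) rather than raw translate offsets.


A spool: two coaxial disc flanges of radius 212 mm and thickness 15 mm, joined by a core cylinder of radius 79 mm and height 79 mm. The lower flange rests on z = 0 and the three cylinders share a vertical axis.


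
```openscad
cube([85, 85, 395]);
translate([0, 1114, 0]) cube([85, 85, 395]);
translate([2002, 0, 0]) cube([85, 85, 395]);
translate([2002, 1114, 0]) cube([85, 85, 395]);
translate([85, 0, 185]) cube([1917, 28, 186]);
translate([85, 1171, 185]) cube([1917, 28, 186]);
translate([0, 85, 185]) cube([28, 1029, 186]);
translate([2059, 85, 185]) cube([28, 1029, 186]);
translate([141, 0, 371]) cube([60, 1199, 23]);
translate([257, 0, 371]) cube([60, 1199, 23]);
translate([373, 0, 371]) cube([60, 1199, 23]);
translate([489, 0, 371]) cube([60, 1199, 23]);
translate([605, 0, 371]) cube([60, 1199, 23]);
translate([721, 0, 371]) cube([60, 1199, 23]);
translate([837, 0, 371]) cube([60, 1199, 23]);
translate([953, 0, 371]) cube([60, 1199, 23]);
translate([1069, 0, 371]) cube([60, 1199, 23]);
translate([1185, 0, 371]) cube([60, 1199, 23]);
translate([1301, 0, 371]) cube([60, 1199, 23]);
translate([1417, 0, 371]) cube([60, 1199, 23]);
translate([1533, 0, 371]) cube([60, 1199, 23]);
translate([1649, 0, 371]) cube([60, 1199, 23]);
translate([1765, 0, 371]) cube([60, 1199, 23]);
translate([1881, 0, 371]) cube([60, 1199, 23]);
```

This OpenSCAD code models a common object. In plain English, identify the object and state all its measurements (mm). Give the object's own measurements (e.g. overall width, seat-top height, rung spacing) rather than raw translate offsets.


A bed frame 2087 mm long (x) by 1199 mm wide (y). Four 85×85 mm corner posts, 395 mm tall, at the corners of the footprint. Four rails of 28 mm thickness and 186 mm height run between adjacent posts with their undersides at z = 185 mm, their outer faces flush with the outside of the frame (the two x-running rails run between the posts' inner faces; the two y-running rails run between the posts' inner faces). 16 slats, each 60 mm wide (x) and 23 mm thick, lie across the top of the two x-running rails, running the full 1199 mm width of the frame in y; along x they sit between the end posts with a 56 mm gap after the −x posts and between neighbouring slats, leaving 61 mm before the +x posts.


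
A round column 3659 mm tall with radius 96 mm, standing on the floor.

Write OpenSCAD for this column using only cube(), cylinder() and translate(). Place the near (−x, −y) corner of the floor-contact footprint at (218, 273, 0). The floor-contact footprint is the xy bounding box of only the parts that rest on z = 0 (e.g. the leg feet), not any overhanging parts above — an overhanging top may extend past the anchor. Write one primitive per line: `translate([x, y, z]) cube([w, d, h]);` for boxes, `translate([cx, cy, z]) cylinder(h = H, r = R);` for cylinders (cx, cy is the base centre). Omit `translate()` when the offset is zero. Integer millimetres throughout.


translate([314, 369, 0]) cylinder(h = 3659, r = 96);


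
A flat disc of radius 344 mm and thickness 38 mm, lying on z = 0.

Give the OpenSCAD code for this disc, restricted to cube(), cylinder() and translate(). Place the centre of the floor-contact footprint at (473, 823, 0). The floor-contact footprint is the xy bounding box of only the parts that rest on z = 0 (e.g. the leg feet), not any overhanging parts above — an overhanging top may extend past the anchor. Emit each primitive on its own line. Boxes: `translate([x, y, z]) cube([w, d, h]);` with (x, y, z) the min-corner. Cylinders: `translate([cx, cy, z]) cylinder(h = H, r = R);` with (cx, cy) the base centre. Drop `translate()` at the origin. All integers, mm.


translate([473, 823, 0]) cylinder(h = 38, r = 344);


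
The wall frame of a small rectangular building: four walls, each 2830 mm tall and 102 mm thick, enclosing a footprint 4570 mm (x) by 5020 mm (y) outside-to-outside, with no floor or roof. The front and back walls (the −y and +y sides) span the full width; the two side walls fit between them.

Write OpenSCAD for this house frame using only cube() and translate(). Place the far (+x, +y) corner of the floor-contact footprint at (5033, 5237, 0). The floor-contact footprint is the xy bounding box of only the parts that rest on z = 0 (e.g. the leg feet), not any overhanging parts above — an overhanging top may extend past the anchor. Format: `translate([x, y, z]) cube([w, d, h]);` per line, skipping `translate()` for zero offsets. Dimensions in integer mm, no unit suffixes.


translate([463, 217, 0]) cube([4570, 102, 2830]);
translate([463, 5135, 0]) cube([4570, 102, 2830]);
translate([463, 319, 0]) cube([102, 4816, 2830]);
translate([4931, 319, 0]) cube([102, 4816, 2830]);


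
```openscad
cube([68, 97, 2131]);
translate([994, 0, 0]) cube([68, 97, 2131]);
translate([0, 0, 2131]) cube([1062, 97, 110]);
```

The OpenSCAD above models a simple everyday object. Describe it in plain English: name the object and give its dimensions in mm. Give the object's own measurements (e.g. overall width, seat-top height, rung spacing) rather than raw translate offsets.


A door frame. The clear opening is 926 mm wide and 2131 mm high. Two 68 mm wide jambs, 97 mm deep, stand either side of the opening from the floor to the top of the opening. A 110 mm thick head sits across the top of both jambs, spanning the full outside width of the frame.


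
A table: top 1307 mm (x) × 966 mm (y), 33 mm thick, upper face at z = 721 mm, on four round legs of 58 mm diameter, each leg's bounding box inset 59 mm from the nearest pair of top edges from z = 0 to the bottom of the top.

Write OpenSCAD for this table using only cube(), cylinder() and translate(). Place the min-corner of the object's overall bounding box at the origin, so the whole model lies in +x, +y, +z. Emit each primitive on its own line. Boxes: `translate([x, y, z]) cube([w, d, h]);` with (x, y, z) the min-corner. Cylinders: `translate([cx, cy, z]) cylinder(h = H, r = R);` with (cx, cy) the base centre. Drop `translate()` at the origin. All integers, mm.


// leg_h = 721 - 33 = 688
translate([0, 0, 688]) cube([1307, 966, 33]);
translate([88, 88, 0]) cylinder(h = 688, r = 29);
translate([1219, 88, 0]) cylinder(h = 688, r = 29);
translate([88, 878, 0]) cylinder(h = 688, r = 29);
translate([1219, 878, 0]) cylinder(h = 688, r = 29);


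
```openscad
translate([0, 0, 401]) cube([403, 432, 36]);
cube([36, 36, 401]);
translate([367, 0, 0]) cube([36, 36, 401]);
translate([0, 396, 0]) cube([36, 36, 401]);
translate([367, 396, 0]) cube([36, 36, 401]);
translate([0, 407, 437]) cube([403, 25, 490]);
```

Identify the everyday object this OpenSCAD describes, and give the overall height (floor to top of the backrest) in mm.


A chair. The overall height is 927 mm.

A slab on four corner posts with a tall panel at the back — a chair. The seat slab sits at z = 401 with thickness 36, and the 490 mm backrest starts at the seat top, so the overall height is 401 + 36 + 490 = 927 mm.


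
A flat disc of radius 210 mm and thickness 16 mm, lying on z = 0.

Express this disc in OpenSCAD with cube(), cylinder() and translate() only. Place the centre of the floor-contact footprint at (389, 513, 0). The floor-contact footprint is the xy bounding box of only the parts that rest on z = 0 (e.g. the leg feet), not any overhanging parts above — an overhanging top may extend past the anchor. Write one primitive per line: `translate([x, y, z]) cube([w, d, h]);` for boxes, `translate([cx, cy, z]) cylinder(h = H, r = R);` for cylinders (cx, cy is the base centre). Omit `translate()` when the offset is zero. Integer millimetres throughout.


translate([389, 513, 0]) cylinder(h = 16, r = 210);


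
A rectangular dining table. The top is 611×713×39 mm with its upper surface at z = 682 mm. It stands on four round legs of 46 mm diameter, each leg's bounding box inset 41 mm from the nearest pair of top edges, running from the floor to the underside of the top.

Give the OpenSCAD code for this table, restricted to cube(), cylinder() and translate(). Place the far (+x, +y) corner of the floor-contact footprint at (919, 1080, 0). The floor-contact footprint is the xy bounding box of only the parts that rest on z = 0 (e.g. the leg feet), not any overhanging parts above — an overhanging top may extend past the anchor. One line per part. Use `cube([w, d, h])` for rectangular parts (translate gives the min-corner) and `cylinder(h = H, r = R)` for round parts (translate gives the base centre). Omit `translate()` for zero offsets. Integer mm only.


translate([349, 408, 643]) cube([611, 713, 39]);
translate([413, 472, 0]) cylinder(h = 643, r = 23);
translate([896, 472, 0]) cylinder(h = 643, r = 23);
translate([413, 1057, 0]) cylinder(h = 643, r = 23);
translate([896, 1057, 0]) cylinder(h = 643, r = 23);


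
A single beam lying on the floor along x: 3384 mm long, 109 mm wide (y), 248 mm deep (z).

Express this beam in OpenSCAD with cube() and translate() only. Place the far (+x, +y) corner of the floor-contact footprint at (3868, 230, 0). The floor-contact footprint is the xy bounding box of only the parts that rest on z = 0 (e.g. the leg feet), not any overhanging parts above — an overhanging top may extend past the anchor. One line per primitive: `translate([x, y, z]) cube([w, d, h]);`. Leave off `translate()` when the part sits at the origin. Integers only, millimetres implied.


translate([484, 121, 0]) cube([3384, 109, 248]);


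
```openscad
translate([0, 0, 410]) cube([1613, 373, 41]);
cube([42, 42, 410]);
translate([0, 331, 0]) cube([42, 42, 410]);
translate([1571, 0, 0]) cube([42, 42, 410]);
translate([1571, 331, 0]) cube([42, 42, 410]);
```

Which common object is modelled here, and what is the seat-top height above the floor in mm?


A bench. The seat-top height is 451 mm.

A long slab on four corner posts — a bench. The slab sits at z = 410 with thickness 41, so the top is 410 + 41 = 451 mm.


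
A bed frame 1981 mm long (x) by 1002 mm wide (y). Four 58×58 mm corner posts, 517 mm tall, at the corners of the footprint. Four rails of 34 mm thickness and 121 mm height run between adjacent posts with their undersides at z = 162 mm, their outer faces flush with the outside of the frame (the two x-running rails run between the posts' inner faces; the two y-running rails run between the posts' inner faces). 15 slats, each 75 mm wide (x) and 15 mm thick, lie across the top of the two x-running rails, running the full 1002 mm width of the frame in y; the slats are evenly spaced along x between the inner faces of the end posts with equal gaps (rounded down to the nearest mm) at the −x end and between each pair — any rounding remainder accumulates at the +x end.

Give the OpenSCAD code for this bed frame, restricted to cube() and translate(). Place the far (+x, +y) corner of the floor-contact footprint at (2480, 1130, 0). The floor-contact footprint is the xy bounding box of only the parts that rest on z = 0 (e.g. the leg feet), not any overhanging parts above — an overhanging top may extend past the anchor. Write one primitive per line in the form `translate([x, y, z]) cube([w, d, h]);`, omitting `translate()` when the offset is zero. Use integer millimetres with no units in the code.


translate([499, 128, 0]) cube([58, 58, 517]);
translate([499, 1072, 0]) cube([58, 58, 517]);
translate([2422, 128, 0]) cube([58, 58, 517]);
translate([2422, 1072, 0]) cube([58, 58, 517]);
translate([557, 128, 162]) cube([1865, 34, 121]);
translate([557, 1096, 162]) cube([1865, 34, 121]);
translate([499, 186, 162]) cube([34, 886, 121]);
translate([2446, 186, 162]) cube([34, 886, 121]);
translate([603, 128, 283]) cube([75, 1002, 15]);
translate([724, 128, 283]) cube([75, 1002, 15]);
translate([845, 128, 283]) cube([75, 1002, 15]);
translate([966, 128, 283]) cube([75, 1002, 15]);
translate([1087, 128, 283]) cube([75, 1002, 15]);
translate([1208, 128, 283]) cube([75, 1002, 15]);
translate([1329, 128, 283]) cube([75, 1002, 15]);
translate([1450, 128, 283]) cube([75, 1002, 15]);
translate([1571, 128, 283]) cube([75, 1002, 15]);
translate([1692, 128, 283]) cube([75, 1002, 15]);
translate([1813, 128, 283]) cube([75, 1002, 15]);
translate([1934, 128, 283]) cube([75, 1002, 15]);
translate([2055, 128, 283]) cube([75, 1002, 15]);
translate([2176, 128, 283]) cube([75, 1002, 15]);
translate([2297, 128, 283]) cube([75, 1002, 15]);


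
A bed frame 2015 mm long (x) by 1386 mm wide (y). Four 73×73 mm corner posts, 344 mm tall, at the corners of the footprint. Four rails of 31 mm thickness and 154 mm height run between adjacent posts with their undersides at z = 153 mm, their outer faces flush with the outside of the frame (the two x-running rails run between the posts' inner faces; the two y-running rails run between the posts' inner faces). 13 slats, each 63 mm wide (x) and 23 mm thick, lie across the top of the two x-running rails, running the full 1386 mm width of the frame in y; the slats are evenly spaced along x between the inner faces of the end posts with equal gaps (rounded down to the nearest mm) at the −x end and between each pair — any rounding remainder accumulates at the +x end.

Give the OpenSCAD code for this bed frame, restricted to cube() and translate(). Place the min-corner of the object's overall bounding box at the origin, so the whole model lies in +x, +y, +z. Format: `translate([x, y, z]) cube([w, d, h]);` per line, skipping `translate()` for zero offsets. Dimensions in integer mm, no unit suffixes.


cube([73, 73, 344]);
translate([0, 1313, 0]) cube([73, 73, 344]);
translate([1942, 0, 0]) cube([73, 73, 344]);
translate([1942, 1313, 0]) cube([73, 73, 344]);
translate([73, 0, 153]) cube([1869, 31, 154]);
translate([73, 1355, 153]) cube([1869, 31, 154]);
translate([0, 73, 153]) cube([31, 1240, 154]);
translate([1984, 73, 153]) cube([31, 1240, 154]);
translate([148, 0, 307]) cube([63, 1386, 23]);
translate([286, 0, 307]) cube([63, 1386, 23]);
translate([424, 0, 307]) cube([63, 1386, 23]);
translate([562, 0, 307]) cube([63, 1386, 23]);
translate([700, 0, 307]) cube([63, 1386, 23]);
translate([838, 0, 307]) cube([63, 1386, 23]);
translate([976, 0, 307]) cube([63, 1386, 23]);
translate([1114, 0, 307]) cube([63, 1386, 23]);
translate([1252, 0, 307]) cube([63, 1386, 23]);
translate([1390, 0, 307]) cube([63, 1386, 23]);
translate([1528, 0, 307]) cube([63, 1386, 23]);
translate([1666, 0, 307]) cube([63, 1386, 23]);
translate([1804, 0, 307]) cube([63, 1386, 23]);


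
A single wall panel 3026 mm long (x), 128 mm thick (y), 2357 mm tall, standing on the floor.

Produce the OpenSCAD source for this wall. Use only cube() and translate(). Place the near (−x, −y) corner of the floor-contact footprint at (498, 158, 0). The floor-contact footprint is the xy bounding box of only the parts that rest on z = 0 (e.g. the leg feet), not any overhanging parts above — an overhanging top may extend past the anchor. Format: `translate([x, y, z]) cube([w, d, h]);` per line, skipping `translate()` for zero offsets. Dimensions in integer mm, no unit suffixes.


translate([498, 158, 0]) cube([3026, 128, 2357]);


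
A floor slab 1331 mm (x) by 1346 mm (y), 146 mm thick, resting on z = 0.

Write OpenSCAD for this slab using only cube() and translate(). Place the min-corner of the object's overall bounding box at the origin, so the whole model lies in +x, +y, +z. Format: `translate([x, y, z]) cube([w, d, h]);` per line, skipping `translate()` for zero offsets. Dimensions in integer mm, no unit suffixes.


cube([1331, 1346, 146]);


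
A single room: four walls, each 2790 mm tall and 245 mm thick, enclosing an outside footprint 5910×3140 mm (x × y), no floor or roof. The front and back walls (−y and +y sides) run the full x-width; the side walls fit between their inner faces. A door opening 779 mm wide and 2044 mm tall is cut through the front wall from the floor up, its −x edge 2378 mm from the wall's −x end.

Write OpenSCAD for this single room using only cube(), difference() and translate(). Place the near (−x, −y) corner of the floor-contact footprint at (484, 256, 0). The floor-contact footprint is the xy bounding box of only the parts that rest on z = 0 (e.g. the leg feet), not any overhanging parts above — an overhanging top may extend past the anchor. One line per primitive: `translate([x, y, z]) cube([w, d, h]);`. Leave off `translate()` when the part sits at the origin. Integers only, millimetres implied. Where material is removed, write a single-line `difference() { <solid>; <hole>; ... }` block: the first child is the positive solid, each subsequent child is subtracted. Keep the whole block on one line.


difference() { translate([484, 256, 0]) cube([5910, 245, 2790]); translate([2862, 256, 0]) cube([779, 245, 2044]); }
translate([484, 3151, 0]) cube([5910, 245, 2790]);
translate([484, 501, 0]) cube([245, 2650, 2790]);
translate([6149, 501, 0]) cube([245, 2650, 2790]);


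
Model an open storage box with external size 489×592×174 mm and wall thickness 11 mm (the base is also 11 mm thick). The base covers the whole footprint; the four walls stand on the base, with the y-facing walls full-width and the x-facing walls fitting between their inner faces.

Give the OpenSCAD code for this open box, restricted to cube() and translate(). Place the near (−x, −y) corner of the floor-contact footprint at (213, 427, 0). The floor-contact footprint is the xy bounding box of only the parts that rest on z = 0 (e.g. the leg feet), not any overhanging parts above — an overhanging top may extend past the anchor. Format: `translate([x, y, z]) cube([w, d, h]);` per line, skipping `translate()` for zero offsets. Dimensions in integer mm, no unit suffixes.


translate([213, 427, 0]) cube([489, 592, 11]);
translate([213, 427, 11]) cube([489, 11, 163]);
translate([213, 1008, 11]) cube([489, 11, 163]);
translate([213, 438, 11]) cube([11, 570, 163]);
translate([691, 438, 11]) cube([11, 570, 163]);


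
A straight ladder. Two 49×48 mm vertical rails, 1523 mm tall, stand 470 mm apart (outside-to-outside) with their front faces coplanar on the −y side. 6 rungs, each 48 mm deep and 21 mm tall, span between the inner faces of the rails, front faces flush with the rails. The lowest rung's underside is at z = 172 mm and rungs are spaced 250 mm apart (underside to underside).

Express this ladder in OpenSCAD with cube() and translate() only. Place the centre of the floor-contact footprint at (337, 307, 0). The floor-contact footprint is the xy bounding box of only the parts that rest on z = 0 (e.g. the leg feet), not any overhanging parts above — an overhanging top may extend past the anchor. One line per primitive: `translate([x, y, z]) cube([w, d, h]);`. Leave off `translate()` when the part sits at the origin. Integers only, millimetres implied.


// rung span = 470 - 2*49 = 372
// rung[k] z = 172 + k*250
translate([102, 283, 0]) cube([49, 48, 1523]);
translate([523, 283, 0]) cube([49, 48, 1523]);
translate([151, 283, 172]) cube([372, 48, 21]);
translate([151, 283, 422]) cube([372, 48, 21]);
translate([151, 283, 672]) cube([372, 48, 21]);
translate([151, 283, 922]) cube([372, 48, 21]);
translate([151, 283, 1172]) cube([372, 48, 21]);
translate([151, 283, 1422]) cube([372, 48, 21]);


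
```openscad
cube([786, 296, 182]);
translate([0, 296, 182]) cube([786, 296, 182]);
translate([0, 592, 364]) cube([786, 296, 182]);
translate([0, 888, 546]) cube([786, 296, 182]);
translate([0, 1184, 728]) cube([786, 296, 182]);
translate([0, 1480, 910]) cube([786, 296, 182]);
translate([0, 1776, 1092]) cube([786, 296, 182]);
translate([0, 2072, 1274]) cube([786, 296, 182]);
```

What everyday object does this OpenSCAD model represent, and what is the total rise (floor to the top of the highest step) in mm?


A staircase. The total rise is 1456 mm.

8 identical blocks, each offset up and back from the previous — a staircase. Each step is 182 mm tall and there are 8 of them, so the total rise is 8 × 182 = 1456 mm.


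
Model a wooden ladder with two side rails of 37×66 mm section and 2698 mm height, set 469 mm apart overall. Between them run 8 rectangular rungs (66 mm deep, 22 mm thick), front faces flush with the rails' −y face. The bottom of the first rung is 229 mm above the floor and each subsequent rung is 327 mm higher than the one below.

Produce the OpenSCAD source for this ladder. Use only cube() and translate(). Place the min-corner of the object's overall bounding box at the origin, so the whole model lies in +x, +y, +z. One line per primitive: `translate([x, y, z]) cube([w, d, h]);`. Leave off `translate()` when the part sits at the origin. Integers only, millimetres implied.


cube([37, 66, 2698]);
translate([432, 0, 0]) cube([37, 66, 2698]);
translate([37, 0, 229]) cube([395, 66, 22]);
translate([37, 0, 556]) cube([395, 66, 22]);
translate([37, 0, 883]) cube([395, 66, 22]);
translate([37, 0, 1210]) cube([395, 66, 22]);
translate([37, 0, 1537]) cube([395, 66, 22]);
translate([37, 0, 1864]) cube([395, 66, 22]);
translate([37, 0, 2191]) cube([395, 66, 22]);
translate([37, 0, 2518]) cube([395, 66, 22]);


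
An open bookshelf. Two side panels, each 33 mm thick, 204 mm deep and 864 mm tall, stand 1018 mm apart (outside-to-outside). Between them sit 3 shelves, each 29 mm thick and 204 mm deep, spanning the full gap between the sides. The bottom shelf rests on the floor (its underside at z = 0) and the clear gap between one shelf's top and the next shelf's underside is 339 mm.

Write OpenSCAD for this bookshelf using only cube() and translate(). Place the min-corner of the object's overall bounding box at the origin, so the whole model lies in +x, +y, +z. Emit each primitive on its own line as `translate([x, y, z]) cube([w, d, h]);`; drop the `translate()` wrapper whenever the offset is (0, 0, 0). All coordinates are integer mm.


cube([33, 204, 864]);
translate([985, 0, 0]) cube([33, 204, 864]);
translate([33, 0, 0]) cube([952, 204, 29]);
translate([33, 0, 368]) cube([952, 204, 29]);
translate([33, 0, 736]) cube([952, 204, 29]);


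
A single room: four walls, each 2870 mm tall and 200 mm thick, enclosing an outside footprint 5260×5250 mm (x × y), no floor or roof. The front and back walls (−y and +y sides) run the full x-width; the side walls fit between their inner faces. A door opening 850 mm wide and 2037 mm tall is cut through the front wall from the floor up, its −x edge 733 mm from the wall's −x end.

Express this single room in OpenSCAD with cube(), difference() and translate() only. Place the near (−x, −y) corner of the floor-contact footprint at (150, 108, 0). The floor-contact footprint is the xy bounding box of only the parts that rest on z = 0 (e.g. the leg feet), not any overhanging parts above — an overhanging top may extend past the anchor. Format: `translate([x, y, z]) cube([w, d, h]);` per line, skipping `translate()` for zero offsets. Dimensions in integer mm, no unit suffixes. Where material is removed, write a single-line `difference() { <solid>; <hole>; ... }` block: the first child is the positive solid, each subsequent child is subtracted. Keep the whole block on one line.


difference() { translate([150, 108, 0]) cube([5260, 200, 2870]); translate([883, 108, 0]) cube([850, 200, 2037]); }
translate([150, 5158, 0]) cube([5260, 200, 2870]);
translate([150, 308, 0]) cube([200, 4850, 2870]);
translate([5210, 308, 0]) cube([200, 4850, 2870]);


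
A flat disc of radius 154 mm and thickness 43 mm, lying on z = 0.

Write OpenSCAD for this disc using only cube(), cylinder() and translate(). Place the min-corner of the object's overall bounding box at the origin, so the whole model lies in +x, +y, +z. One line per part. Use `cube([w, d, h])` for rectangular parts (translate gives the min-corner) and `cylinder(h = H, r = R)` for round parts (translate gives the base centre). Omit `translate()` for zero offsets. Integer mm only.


translate([154, 154, 0]) cylinder(h = 43, r = 154);


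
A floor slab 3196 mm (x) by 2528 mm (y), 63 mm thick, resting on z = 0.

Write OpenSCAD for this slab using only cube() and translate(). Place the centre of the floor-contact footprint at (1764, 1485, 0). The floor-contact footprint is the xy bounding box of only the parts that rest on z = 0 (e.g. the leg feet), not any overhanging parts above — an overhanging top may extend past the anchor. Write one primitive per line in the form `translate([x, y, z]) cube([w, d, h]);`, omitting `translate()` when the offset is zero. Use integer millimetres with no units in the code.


translate([166, 221, 0]) cube([3196, 2528, 63]);


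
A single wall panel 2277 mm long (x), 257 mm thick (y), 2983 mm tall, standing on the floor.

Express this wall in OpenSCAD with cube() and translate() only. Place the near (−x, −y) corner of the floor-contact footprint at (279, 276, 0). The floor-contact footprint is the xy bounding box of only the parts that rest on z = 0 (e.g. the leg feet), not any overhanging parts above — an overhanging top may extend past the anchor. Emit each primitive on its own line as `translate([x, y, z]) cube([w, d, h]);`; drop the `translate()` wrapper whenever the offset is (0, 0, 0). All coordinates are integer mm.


translate([279, 276, 0]) cube([2277, 257, 2983]);


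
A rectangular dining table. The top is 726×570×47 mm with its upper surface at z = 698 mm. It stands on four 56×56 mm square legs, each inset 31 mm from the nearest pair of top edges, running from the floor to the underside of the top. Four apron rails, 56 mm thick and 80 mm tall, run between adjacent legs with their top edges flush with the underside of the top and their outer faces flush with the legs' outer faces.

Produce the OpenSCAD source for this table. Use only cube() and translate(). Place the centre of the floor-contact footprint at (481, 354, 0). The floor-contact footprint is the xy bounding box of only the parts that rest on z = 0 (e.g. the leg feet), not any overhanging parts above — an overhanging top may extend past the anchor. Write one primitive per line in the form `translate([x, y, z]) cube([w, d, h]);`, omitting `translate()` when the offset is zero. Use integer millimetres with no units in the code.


translate([118, 69, 651]) cube([726, 570, 47]);
translate([149, 100, 0]) cube([56, 56, 651]);
translate([757, 100, 0]) cube([56, 56, 651]);
translate([149, 552, 0]) cube([56, 56, 651]);
translate([757, 552, 0]) cube([56, 56, 651]);
translate([205, 100, 571]) cube([552, 56, 80]);
translate([205, 552, 571]) cube([552, 56, 80]);
translate([149, 156, 571]) cube([56, 396, 80]);
translate([757, 156, 571]) cube([56, 396, 80]);


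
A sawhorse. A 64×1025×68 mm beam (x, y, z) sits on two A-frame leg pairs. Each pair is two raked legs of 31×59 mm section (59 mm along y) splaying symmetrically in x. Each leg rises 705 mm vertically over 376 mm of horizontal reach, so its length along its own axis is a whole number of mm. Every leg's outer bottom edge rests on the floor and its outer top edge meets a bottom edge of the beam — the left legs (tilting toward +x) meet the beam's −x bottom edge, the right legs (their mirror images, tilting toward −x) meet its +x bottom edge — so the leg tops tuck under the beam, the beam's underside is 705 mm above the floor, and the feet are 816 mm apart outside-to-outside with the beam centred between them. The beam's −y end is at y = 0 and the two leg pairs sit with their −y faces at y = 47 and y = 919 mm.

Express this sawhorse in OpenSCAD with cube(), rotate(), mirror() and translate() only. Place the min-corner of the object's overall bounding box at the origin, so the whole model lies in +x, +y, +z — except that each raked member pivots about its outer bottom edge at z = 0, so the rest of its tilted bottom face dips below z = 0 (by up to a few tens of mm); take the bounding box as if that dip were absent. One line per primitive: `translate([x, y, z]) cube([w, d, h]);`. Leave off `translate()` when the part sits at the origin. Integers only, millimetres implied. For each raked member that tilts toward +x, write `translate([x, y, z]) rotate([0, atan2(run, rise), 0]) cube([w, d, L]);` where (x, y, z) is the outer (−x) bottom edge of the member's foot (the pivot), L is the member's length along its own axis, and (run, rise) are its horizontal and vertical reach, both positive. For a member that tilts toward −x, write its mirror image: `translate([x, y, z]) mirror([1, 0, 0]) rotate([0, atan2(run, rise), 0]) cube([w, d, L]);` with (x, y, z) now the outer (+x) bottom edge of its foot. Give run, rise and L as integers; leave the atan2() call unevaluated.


translate([376, 0, 705]) cube([64, 1025, 68]);
translate([0, 47, 0]) rotate([0, atan2(376, 705), 0]) cube([31, 59, 799]);
translate([816, 47, 0]) mirror([1, 0, 0]) rotate([0, atan2(376, 705), 0]) cube([31, 59, 799]);
translate([0, 919, 0]) rotate([0, atan2(376, 705), 0]) cube([31, 59, 799]);
translate([816, 919, 0]) mirror([1, 0, 0]) rotate([0, atan2(376, 705), 0]) cube([31, 59, 799]);


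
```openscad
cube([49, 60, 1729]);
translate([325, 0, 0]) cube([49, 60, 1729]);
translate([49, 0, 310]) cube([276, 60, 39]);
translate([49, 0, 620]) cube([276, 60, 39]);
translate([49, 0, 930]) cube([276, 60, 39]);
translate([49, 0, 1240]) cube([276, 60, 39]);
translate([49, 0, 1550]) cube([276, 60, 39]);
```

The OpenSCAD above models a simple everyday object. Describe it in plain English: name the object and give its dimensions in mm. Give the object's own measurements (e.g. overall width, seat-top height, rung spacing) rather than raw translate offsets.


A straight ladder. Two 49×60 mm vertical rails, 1729 mm tall, stand 374 mm apart (outside-to-outside) with their front faces coplanar on the −y side. 5 rungs, each 60 mm deep and 39 mm tall, span between the inner faces of the rails, front faces flush with the rails. The lowest rung's underside is at z = 310 mm and rungs are spaced 310 mm apart (underside to underside).
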